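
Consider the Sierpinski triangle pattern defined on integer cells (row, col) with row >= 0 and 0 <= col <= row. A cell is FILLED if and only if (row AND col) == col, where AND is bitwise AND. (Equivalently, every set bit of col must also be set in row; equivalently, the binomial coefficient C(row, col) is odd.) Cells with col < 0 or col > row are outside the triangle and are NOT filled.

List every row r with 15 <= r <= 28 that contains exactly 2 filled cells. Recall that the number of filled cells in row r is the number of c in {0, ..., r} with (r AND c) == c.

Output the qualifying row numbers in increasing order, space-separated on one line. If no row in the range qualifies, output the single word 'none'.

Row r has 2^popcount(r) filled cells, so we need popcount(r) = log2(2) = 1.
Scan r = 15..28 and keep those with exactly 1 one-bits:
r=15=1111 popcount=4 -> skip
r=16=10000 popcount=1 -> KEEP
r=17=10001 popcount=2 -> skip
r=18=10010 popcount=2 -> skip
r=19=10011 popcount=3 -> skip
r=20=10100 popcount=2 -> skip
r=21=10101 popcount=3 -> skip
r=22=10110 popcount=3 -> skip
r=23=10111 popcount=4 -> skip
r=24=11000 popcount=2 -> skip
r=25=11001 popcount=3 -> skip
r=26=11010 popcount=3 -> skip
r=27=11011 popcount=4 -> skip
r=28=11100 popcount=3 -> skip
Kept rows: 16

Answer: 16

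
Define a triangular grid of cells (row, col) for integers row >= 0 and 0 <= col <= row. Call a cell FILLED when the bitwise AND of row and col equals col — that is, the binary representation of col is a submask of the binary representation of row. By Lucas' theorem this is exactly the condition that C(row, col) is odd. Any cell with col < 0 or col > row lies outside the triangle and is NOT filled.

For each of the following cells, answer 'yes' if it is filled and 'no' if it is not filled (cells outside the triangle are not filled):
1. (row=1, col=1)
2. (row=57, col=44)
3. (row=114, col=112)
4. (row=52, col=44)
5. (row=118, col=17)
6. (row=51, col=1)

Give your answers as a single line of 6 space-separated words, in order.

Answer: yes no yes no no yes

Derivation:
(1,1): row=0b1, col=0b1, row AND col = 0b1 = 1; 1 == 1 -> filled
(57,44): row=0b111001, col=0b101100, row AND col = 0b101000 = 40; 40 != 44 -> empty
(114,112): row=0b1110010, col=0b1110000, row AND col = 0b1110000 = 112; 112 == 112 -> filled
(52,44): row=0b110100, col=0b101100, row AND col = 0b100100 = 36; 36 != 44 -> empty
(118,17): row=0b1110110, col=0b10001, row AND col = 0b10000 = 16; 16 != 17 -> empty
(51,1): row=0b110011, col=0b1, row AND col = 0b1 = 1; 1 == 1 -> filled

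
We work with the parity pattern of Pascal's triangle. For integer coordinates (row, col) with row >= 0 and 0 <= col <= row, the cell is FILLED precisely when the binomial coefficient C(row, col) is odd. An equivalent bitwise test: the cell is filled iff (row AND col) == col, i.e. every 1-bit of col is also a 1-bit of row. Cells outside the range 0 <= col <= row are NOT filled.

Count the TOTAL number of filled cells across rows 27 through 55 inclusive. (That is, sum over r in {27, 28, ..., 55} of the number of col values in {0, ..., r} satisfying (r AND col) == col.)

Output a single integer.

r27=11011 pc4: +16 =16
r28=11100 pc3: +8 =24
r29=11101 pc4: +16 =40
r30=11110 pc4: +16 =56
r31=11111 pc5: +32 =88
r32=100000 pc1: +2 =90
r33=100001 pc2: +4 =94
r34=100010 pc2: +4 =98
r35=100011 pc3: +8 =106
r36=100100 pc2: +4 =110
r37=100101 pc3: +8 =118
r38=100110 pc3: +8 =126
r39=100111 pc4: +16 =142
r40=101000 pc2: +4 =146
r41=101001 pc3: +8 =154
r42=101010 pc3: +8 =162
r43=101011 pc4: +16 =178
r44=101100 pc3: +8 =186
r45=101101 pc4: +16 =202
r46=101110 pc4: +16 =218
r47=101111 pc5: +32 =250
r48=110000 pc2: +4 =254
r49=110001 pc3: +8 =262
r50=110010 pc3: +8 =270
r51=110011 pc4: +16 =286
r52=110100 pc3: +8 =294
r53=110101 pc4: +16 =310
r54=110110 pc4: +16 =326
r55=110111 pc5: +32 =358

Answer: 358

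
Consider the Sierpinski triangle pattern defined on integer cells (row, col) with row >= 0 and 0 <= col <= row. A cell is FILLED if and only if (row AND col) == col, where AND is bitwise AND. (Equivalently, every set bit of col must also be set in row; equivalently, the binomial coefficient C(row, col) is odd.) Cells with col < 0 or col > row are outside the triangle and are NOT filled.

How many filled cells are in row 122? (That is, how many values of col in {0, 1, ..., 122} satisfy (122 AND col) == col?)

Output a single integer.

Answer: 32

Derivation:
122 in binary = 1111010
popcount(122) = number of 1-bits in 1111010 = 5
A col c satisfies (122 AND c) == c iff every set bit of c is also set in 122; each of the 5 set bits of 122 can independently be on or off in c.
count = 2^5 = 32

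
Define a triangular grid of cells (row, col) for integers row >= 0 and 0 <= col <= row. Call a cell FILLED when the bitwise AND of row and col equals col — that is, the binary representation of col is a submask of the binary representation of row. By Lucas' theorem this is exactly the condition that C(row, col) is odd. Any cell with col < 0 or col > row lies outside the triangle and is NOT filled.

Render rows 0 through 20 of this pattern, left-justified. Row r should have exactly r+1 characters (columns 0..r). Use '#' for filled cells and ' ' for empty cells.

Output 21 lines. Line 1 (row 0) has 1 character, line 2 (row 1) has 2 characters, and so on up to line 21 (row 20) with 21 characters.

r0=0: #
r1=1: ##
r2=10: # #
r3=11: ####
r4=100: #   #
r5=101: ##  ##
r6=110: # # # #
r7=111: ########
r8=1000: #       #
r9=1001: ##      ##
r10=1010: # #     # #
r11=1011: ####    ####
r12=1100: #   #   #   #
r13=1101: ##  ##  ##  ##
r14=1110: # # # # # # # #
r15=1111: ################
r16=10000: #               #
r17=10001: ##              ##
r18=10010: # #             # #
r19=10011: ####            ####
r20=10100: #   #           #   #

Answer: #
##
# #
####
#   #
##  ##
# # # #
########
#       #
##      ##
# #     # #
####    ####
#   #   #   #
##  ##  ##  ##
# # # # # # # #
################
#               #
##              ##
# #             # #
####            ####
#   #           #   #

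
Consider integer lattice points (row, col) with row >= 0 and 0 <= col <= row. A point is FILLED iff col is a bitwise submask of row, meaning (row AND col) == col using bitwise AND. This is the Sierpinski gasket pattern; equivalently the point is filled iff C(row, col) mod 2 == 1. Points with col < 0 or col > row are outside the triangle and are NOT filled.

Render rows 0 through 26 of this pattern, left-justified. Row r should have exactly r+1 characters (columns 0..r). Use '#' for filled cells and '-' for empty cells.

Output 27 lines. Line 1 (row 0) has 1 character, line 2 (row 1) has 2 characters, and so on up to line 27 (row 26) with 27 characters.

Answer: #
##
#-#
####
#---#
##--##
#-#-#-#
########
#-------#
##------##
#-#-----#-#
####----####
#---#---#---#
##--##--##--##
#-#-#-#-#-#-#-#
################
#---------------#
##--------------##
#-#-------------#-#
####------------####
#---#-----------#---#
##--##----------##--##
#-#-#-#---------#-#-#-#
########--------########
#-------#-------#-------#
##------##------##------##
#-#-----#-#-----#-#-----#-#

Derivation:
r0=0: #
r1=1: ##
r2=10: #-#
r3=11: ####
r4=100: #---#
r5=101: ##--##
r6=110: #-#-#-#
r7=111: ########
r8=1000: #-------#
r9=1001: ##------##
r10=1010: #-#-----#-#
r11=1011: ####----####
r12=1100: #---#---#---#
r13=1101: ##--##--##--##
r14=1110: #-#-#-#-#-#-#-#
r15=1111: ################
r16=10000: #---------------#
r17=10001: ##--------------##
r18=10010: #-#-------------#-#
r19=10011: ####------------####
r20=10100: #---#-----------#---#
r21=10101: ##--##----------##--##
r22=10110: #-#-#-#---------#-#-#-#
r23=10111: ########--------########
r24=11000: #-------#-------#-------#
r25=11001: ##------##------##------##
r26=11010: #-#-----#-#-----#-#-----#-#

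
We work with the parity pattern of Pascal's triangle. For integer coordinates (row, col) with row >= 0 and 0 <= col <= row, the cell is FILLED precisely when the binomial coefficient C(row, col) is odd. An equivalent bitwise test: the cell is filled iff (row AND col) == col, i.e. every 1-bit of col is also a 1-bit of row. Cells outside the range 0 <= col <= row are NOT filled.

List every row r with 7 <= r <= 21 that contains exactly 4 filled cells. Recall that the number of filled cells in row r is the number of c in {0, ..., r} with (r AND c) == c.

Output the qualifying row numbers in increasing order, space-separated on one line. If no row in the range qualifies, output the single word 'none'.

Row r has 2^popcount(r) filled cells, so we need popcount(r) = log2(4) = 2.
Scan r = 7..21 and keep those with exactly 2 one-bits:
r=7=111 popcount=3 -> skip
r=8=1000 popcount=1 -> skip
r=9=1001 popcount=2 -> KEEP
r=10=1010 popcount=2 -> KEEP
r=11=1011 popcount=3 -> skip
r=12=1100 popcount=2 -> KEEP
r=13=1101 popcount=3 -> skip
r=14=1110 popcount=3 -> skip
r=15=1111 popcount=4 -> skip
r=16=10000 popcount=1 -> skip
r=17=10001 popcount=2 -> KEEP
r=18=10010 popcount=2 -> KEEP
r=19=10011 popcount=3 -> skip
r=20=10100 popcount=2 -> KEEP
r=21=10101 popcount=3 -> skip
Kept rows: 9 10 12 17 18 20

Answer: 9 10 12 17 18 20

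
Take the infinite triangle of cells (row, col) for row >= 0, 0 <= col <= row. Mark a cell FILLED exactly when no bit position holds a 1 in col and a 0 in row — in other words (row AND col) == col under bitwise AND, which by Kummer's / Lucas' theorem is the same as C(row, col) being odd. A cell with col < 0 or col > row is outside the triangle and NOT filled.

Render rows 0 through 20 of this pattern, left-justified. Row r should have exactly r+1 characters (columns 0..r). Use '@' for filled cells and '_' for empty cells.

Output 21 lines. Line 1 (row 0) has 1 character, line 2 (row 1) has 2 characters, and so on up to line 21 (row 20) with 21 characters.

Answer: @
@@
@_@
@@@@
@___@
@@__@@
@_@_@_@
@@@@@@@@
@_______@
@@______@@
@_@_____@_@
@@@@____@@@@
@___@___@___@
@@__@@__@@__@@
@_@_@_@_@_@_@_@
@@@@@@@@@@@@@@@@
@_______________@
@@______________@@
@_@_____________@_@
@@@@____________@@@@
@___@___________@___@

Derivation:
r0=0: @
r1=1: @@
r2=10: @_@
r3=11: @@@@
r4=100: @___@
r5=101: @@__@@
r6=110: @_@_@_@
r7=111: @@@@@@@@
r8=1000: @_______@
r9=1001: @@______@@
r10=1010: @_@_____@_@
r11=1011: @@@@____@@@@
r12=1100: @___@___@___@
r13=1101: @@__@@__@@__@@
r14=1110: @_@_@_@_@_@_@_@
r15=1111: @@@@@@@@@@@@@@@@
r16=10000: @_______________@
r17=10001: @@______________@@
r18=10010: @_@_____________@_@
r19=10011: @@@@____________@@@@
r20=10100: @___@___________@___@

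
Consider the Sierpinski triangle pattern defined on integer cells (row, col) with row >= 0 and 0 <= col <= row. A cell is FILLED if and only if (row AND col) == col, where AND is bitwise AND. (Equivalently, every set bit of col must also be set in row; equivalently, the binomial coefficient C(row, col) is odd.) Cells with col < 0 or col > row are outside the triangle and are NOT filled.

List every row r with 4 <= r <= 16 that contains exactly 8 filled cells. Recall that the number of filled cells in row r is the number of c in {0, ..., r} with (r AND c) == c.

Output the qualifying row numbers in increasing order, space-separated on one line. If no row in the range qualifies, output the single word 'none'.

Row r has 2^popcount(r) filled cells, so we need popcount(r) = log2(8) = 3.
Scan r = 4..16 and keep those with exactly 3 one-bits:
r=4=100 popcount=1 -> skip
r=5=101 popcount=2 -> skip
r=6=110 popcount=2 -> skip
r=7=111 popcount=3 -> KEEP
r=8=1000 popcount=1 -> skip
r=9=1001 popcount=2 -> skip
r=10=1010 popcount=2 -> skip
r=11=1011 popcount=3 -> KEEP
r=12=1100 popcount=2 -> skip
r=13=1101 popcount=3 -> KEEP
r=14=1110 popcount=3 -> KEEP
r=15=1111 popcount=4 -> skip
r=16=10000 popcount=1 -> skip
Kept rows: 7 11 13 14

Answer: 7 11 13 14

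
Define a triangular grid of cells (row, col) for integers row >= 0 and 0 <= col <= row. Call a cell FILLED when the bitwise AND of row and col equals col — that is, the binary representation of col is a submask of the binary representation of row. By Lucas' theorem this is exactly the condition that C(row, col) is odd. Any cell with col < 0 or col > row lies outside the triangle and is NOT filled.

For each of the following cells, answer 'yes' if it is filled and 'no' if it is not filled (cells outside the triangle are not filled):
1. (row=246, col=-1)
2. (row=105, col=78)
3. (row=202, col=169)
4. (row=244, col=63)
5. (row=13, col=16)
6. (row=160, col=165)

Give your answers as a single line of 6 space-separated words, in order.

(246,-1): col outside [0, 246] -> not filled
(105,78): row=0b1101001, col=0b1001110, row AND col = 0b1001000 = 72; 72 != 78 -> empty
(202,169): row=0b11001010, col=0b10101001, row AND col = 0b10001000 = 136; 136 != 169 -> empty
(244,63): row=0b11110100, col=0b111111, row AND col = 0b110100 = 52; 52 != 63 -> empty
(13,16): col outside [0, 13] -> not filled
(160,165): col outside [0, 160] -> not filled

Answer: no no no no no no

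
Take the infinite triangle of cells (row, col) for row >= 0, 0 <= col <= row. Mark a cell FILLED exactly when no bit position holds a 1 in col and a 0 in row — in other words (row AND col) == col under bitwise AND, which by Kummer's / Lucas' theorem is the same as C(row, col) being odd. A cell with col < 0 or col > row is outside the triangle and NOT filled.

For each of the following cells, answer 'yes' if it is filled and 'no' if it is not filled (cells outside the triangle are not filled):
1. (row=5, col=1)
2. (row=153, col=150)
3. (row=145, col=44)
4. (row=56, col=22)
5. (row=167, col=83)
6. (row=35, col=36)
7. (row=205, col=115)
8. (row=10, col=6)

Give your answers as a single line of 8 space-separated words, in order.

Answer: yes no no no no no no no

Derivation:
(5,1): row=0b101, col=0b1, row AND col = 0b1 = 1; 1 == 1 -> filled
(153,150): row=0b10011001, col=0b10010110, row AND col = 0b10010000 = 144; 144 != 150 -> empty
(145,44): row=0b10010001, col=0b101100, row AND col = 0b0 = 0; 0 != 44 -> empty
(56,22): row=0b111000, col=0b10110, row AND col = 0b10000 = 16; 16 != 22 -> empty
(167,83): row=0b10100111, col=0b1010011, row AND col = 0b11 = 3; 3 != 83 -> empty
(35,36): col outside [0, 35] -> not filled
(205,115): row=0b11001101, col=0b1110011, row AND col = 0b1000001 = 65; 65 != 115 -> empty
(10,6): row=0b1010, col=0b110, row AND col = 0b10 = 2; 2 != 6 -> empty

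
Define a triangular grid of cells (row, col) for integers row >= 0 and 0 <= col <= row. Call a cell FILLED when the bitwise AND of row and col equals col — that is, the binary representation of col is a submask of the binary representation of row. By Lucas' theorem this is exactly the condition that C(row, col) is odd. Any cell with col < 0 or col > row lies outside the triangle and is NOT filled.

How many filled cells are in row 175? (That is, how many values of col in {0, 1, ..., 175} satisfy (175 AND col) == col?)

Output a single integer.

Answer: 64

Derivation:
175 in binary = 10101111
popcount(175) = number of 1-bits in 10101111 = 6
A col c satisfies (175 AND c) == c iff every set bit of c is also set in 175; each of the 6 set bits of 175 can independently be on or off in c.
count = 2^6 = 64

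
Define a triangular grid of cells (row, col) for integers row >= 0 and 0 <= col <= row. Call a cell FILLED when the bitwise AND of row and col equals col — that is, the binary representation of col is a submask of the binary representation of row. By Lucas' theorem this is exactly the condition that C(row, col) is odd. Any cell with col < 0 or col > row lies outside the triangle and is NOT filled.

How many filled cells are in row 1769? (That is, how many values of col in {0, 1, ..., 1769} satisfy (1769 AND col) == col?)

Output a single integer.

Answer: 128

Derivation:
1769 in binary = 11011101001
popcount(1769) = number of 1-bits in 11011101001 = 7
A col c satisfies (1769 AND c) == c iff every set bit of c is also set in 1769; each of the 7 set bits of 1769 can independently be on or off in c.
count = 2^7 = 128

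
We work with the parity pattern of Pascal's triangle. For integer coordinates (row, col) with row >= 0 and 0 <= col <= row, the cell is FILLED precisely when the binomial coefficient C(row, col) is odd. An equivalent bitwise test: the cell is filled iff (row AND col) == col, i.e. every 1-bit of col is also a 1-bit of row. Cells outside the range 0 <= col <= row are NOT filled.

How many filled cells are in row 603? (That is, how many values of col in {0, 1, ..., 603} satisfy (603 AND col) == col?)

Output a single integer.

603 in binary = 1001011011
popcount(603) = number of 1-bits in 1001011011 = 6
A col c satisfies (603 AND c) == c iff every set bit of c is also set in 603; each of the 6 set bits of 603 can independently be on or off in c.
count = 2^6 = 64

Answer: 64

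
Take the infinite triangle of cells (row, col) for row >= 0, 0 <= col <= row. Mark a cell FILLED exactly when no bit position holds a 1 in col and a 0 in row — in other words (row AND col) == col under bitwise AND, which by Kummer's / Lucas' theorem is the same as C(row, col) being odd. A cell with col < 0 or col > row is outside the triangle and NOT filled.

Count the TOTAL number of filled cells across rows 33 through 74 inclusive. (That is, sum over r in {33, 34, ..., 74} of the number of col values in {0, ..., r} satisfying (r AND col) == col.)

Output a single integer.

Answer: 558

Derivation:
r33=100001 pc2: +4 =4
r34=100010 pc2: +4 =8
r35=100011 pc3: +8 =16
r36=100100 pc2: +4 =20
r37=100101 pc3: +8 =28
r38=100110 pc3: +8 =36
r39=100111 pc4: +16 =52
r40=101000 pc2: +4 =56
r41=101001 pc3: +8 =64
r42=101010 pc3: +8 =72
r43=101011 pc4: +16 =88
r44=101100 pc3: +8 =96
r45=101101 pc4: +16 =112
r46=101110 pc4: +16 =128
r47=101111 pc5: +32 =160
r48=110000 pc2: +4 =164
r49=110001 pc3: +8 =172
r50=110010 pc3: +8 =180
r51=110011 pc4: +16 =196
r52=110100 pc3: +8 =204
r53=110101 pc4: +16 =220
r54=110110 pc4: +16 =236
r55=110111 pc5: +32 =268
r56=111000 pc3: +8 =276
r57=111001 pc4: +16 =292
r58=111010 pc4: +16 =308
r59=111011 pc5: +32 =340
r60=111100 pc4: +16 =356
r61=111101 pc5: +32 =388
r62=111110 pc5: +32 =420
r63=111111 pc6: +64 =484
r64=1000000 pc1: +2 =486
r65=1000001 pc2: +4 =490
r66=1000010 pc2: +4 =494
r67=1000011 pc3: +8 =502
r68=1000100 pc2: +4 =506
r69=1000101 pc3: +8 =514
r70=1000110 pc3: +8 =522
r71=1000111 pc4: +16 =538
r72=1001000 pc2: +4 =542
r73=1001001 pc3: +8 =550
r74=1001010 pc3: +8 =558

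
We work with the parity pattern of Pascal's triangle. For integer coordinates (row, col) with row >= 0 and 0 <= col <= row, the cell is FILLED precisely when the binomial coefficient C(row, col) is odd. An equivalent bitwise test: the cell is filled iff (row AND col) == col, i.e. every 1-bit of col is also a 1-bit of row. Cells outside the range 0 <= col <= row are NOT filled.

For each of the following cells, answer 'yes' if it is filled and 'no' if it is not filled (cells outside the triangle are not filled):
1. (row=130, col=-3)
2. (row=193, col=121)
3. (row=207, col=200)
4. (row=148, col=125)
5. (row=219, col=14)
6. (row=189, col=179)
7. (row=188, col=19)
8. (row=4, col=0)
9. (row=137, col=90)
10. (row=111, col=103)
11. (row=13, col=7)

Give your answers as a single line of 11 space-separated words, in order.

(130,-3): col outside [0, 130] -> not filled
(193,121): row=0b11000001, col=0b1111001, row AND col = 0b1000001 = 65; 65 != 121 -> empty
(207,200): row=0b11001111, col=0b11001000, row AND col = 0b11001000 = 200; 200 == 200 -> filled
(148,125): row=0b10010100, col=0b1111101, row AND col = 0b10100 = 20; 20 != 125 -> empty
(219,14): row=0b11011011, col=0b1110, row AND col = 0b1010 = 10; 10 != 14 -> empty
(189,179): row=0b10111101, col=0b10110011, row AND col = 0b10110001 = 177; 177 != 179 -> empty
(188,19): row=0b10111100, col=0b10011, row AND col = 0b10000 = 16; 16 != 19 -> empty
(4,0): row=0b100, col=0b0, row AND col = 0b0 = 0; 0 == 0 -> filled
(137,90): row=0b10001001, col=0b1011010, row AND col = 0b1000 = 8; 8 != 90 -> empty
(111,103): row=0b1101111, col=0b1100111, row AND col = 0b1100111 = 103; 103 == 103 -> filled
(13,7): row=0b1101, col=0b111, row AND col = 0b101 = 5; 5 != 7 -> empty

Answer: no no yes no no no no yes no yes no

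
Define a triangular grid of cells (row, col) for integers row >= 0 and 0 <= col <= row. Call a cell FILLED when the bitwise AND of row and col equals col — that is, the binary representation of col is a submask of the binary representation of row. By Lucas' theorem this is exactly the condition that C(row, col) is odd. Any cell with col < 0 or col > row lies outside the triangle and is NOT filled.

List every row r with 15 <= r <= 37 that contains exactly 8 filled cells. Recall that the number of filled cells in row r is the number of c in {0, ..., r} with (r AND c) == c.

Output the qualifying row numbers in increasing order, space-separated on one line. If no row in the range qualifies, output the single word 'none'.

Answer: 19 21 22 25 26 28 35 37

Derivation:
Row r has 2^popcount(r) filled cells, so we need popcount(r) = log2(8) = 3.
Scan r = 15..37 and keep those with exactly 3 one-bits:
r=15=1111 popcount=4 -> skip
r=16=10000 popcount=1 -> skip
r=17=10001 popcount=2 -> skip
r=18=10010 popcount=2 -> skip
r=19=10011 popcount=3 -> KEEP
r=20=10100 popcount=2 -> skip
r=21=10101 popcount=3 -> KEEP
r=22=10110 popcount=3 -> KEEP
r=23=10111 popcount=4 -> skip
r=24=11000 popcount=2 -> skip
r=25=11001 popcount=3 -> KEEP
r=26=11010 popcount=3 -> KEEP
r=27=11011 popcount=4 -> skip
r=28=11100 popcount=3 -> KEEP
r=29=11101 popcount=4 -> skip
r=30=11110 popcount=4 -> skip
r=31=11111 popcount=5 -> skip
r=32=100000 popcount=1 -> skip
r=33=100001 popcount=2 -> skip
r=34=100010 popcount=2 -> skip
r=35=100011 popcount=3 -> KEEP
r=36=100100 popcount=2 -> skip
r=37=100101 popcount=3 -> KEEP
Kept rows: 19 21 22 25 26 28 35 37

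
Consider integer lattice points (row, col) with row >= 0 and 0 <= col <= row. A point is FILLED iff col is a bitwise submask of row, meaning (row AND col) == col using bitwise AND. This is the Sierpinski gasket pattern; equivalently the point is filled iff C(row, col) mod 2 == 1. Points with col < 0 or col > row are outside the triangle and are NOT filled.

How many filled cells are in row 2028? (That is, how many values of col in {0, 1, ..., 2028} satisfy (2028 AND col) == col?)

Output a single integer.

Answer: 256

Derivation:
2028 in binary = 11111101100
popcount(2028) = number of 1-bits in 11111101100 = 8
A col c satisfies (2028 AND c) == c iff every set bit of c is also set in 2028; each of the 8 set bits of 2028 can independently be on or off in c.
count = 2^8 = 256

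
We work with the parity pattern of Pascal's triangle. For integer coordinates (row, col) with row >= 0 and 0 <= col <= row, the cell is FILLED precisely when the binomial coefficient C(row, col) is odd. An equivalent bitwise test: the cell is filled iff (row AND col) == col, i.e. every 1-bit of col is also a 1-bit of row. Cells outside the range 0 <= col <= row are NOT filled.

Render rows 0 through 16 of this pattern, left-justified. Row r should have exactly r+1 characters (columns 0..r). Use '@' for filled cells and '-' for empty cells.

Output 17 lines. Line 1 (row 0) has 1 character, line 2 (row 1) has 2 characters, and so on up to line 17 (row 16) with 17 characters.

r0=0: @
r1=1: @@
r2=10: @-@
r3=11: @@@@
r4=100: @---@
r5=101: @@--@@
r6=110: @-@-@-@
r7=111: @@@@@@@@
r8=1000: @-------@
r9=1001: @@------@@
r10=1010: @-@-----@-@
r11=1011: @@@@----@@@@
r12=1100: @---@---@---@
r13=1101: @@--@@--@@--@@
r14=1110: @-@-@-@-@-@-@-@
r15=1111: @@@@@@@@@@@@@@@@
r16=10000: @---------------@

Answer: @
@@
@-@
@@@@
@---@
@@--@@
@-@-@-@
@@@@@@@@
@-------@
@@------@@
@-@-----@-@
@@@@----@@@@
@---@---@---@
@@--@@--@@--@@
@-@-@-@-@-@-@-@
@@@@@@@@@@@@@@@@
@---------------@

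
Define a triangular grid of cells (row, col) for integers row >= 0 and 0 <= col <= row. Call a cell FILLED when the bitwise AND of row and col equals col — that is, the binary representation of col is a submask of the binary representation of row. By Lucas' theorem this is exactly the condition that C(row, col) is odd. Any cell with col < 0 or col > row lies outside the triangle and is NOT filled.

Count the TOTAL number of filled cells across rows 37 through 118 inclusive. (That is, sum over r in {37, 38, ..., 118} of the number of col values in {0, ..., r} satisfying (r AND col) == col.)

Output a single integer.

r37=100101 pc3: +8 =8
r38=100110 pc3: +8 =16
r39=100111 pc4: +16 =32
r40=101000 pc2: +4 =36
r41=101001 pc3: +8 =44
r42=101010 pc3: +8 =52
r43=101011 pc4: +16 =68
r44=101100 pc3: +8 =76
r45=101101 pc4: +16 =92
r46=101110 pc4: +16 =108
r47=101111 pc5: +32 =140
r48=110000 pc2: +4 =144
r49=110001 pc3: +8 =152
r50=110010 pc3: +8 =160
r51=110011 pc4: +16 =176
r52=110100 pc3: +8 =184
r53=110101 pc4: +16 =200
r54=110110 pc4: +16 =216
r55=110111 pc5: +32 =248
r56=111000 pc3: +8 =256
r57=111001 pc4: +16 =272
r58=111010 pc4: +16 =288
r59=111011 pc5: +32 =320
r60=111100 pc4: +16 =336
r61=111101 pc5: +32 =368
r62=111110 pc5: +32 =400
r63=111111 pc6: +64 =464
r64=1000000 pc1: +2 =466
r65=1000001 pc2: +4 =470
r66=1000010 pc2: +4 =474
r67=1000011 pc3: +8 =482
r68=1000100 pc2: +4 =486
r69=1000101 pc3: +8 =494
r70=1000110 pc3: +8 =502
r71=1000111 pc4: +16 =518
r72=1001000 pc2: +4 =522
r73=1001001 pc3: +8 =530
r74=1001010 pc3: +8 =538
r75=1001011 pc4: +16 =554
r76=1001100 pc3: +8 =562
r77=1001101 pc4: +16 =578
r78=1001110 pc4: +16 =594
r79=1001111 pc5: +32 =626
r80=1010000 pc2: +4 =630
r81=1010001 pc3: +8 =638
r82=1010010 pc3: +8 =646
r83=1010011 pc4: +16 =662
r84=1010100 pc3: +8 =670
r85=1010101 pc4: +16 =686
r86=1010110 pc4: +16 =702
r87=1010111 pc5: +32 =734
r88=1011000 pc3: +8 =742
r89=1011001 pc4: +16 =758
r90=1011010 pc4: +16 =774
r91=1011011 pc5: +32 =806
r92=1011100 pc4: +16 =822
r93=1011101 pc5: +32 =854
r94=1011110 pc5: +32 =886
r95=1011111 pc6: +64 =950
r96=1100000 pc2: +4 =954
r97=1100001 pc3: +8 =962
r98=1100010 pc3: +8 =970
r99=1100011 pc4: +16 =986
r100=1100100 pc3: +8 =994
r101=1100101 pc4: +16 =1010
r102=1100110 pc4: +16 =1026
r103=1100111 pc5: +32 =1058
r104=1101000 pc3: +8 =1066
r105=1101001 pc4: +16 =1082
r106=1101010 pc4: +16 =1098
r107=1101011 pc5: +32 =1130
r108=1101100 pc4: +16 =1146
r109=1101101 pc5: +32 =1178
r110=1101110 pc5: +32 =1210
r111=1101111 pc6: +64 =1274
r112=1110000 pc3: +8 =1282
r113=1110001 pc4: +16 =1298
r114=1110010 pc4: +16 =1314
r115=1110011 pc5: +32 =1346
r116=1110100 pc4: +16 =1362
r117=1110101 pc5: +32 =1394
r118=1110110 pc5: +32 =1426

Answer: 1426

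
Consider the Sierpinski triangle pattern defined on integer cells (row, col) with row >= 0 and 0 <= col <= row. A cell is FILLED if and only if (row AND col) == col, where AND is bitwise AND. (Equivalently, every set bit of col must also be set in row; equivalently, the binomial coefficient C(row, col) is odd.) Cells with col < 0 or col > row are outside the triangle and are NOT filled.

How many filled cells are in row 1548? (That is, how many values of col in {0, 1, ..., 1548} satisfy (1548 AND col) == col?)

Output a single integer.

1548 in binary = 11000001100
popcount(1548) = number of 1-bits in 11000001100 = 4
A col c satisfies (1548 AND c) == c iff every set bit of c is also set in 1548; each of the 4 set bits of 1548 can independently be on or off in c.
count = 2^4 = 16

Answer: 16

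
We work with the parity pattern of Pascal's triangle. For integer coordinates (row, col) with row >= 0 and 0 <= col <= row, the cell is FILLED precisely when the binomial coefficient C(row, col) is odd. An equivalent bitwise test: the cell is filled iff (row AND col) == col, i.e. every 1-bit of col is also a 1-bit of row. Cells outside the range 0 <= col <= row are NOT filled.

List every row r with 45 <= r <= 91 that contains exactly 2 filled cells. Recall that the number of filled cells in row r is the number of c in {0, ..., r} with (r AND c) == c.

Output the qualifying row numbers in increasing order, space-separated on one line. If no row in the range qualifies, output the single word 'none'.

Row r has 2^popcount(r) filled cells, so we need popcount(r) = log2(2) = 1.
Scan r = 45..91 and keep those with exactly 1 one-bits:
r=45=101101 popcount=4 -> skip
r=46=101110 popcount=4 -> skip
r=47=101111 popcount=5 -> skip
r=48=110000 popcount=2 -> skip
r=49=110001 popcount=3 -> skip
r=50=110010 popcount=3 -> skip
r=51=110011 popcount=4 -> skip
r=52=110100 popcount=3 -> skip
r=53=110101 popcount=4 -> skip
r=54=110110 popcount=4 -> skip
r=55=110111 popcount=5 -> skip
r=56=111000 popcount=3 -> skip
r=57=111001 popcount=4 -> skip
r=58=111010 popcount=4 -> skip
r=59=111011 popcount=5 -> skip
r=60=111100 popcount=4 -> skip
r=61=111101 popcount=5 -> skip
r=62=111110 popcount=5 -> skip
r=63=111111 popcount=6 -> skip
r=64=1000000 popcount=1 -> KEEP
r=65=1000001 popcount=2 -> skip
r=66=1000010 popcount=2 -> skip
r=67=1000011 popcount=3 -> skip
r=68=1000100 popcount=2 -> skip
r=69=1000101 popcount=3 -> skip
r=70=1000110 popcount=3 -> skip
r=71=1000111 popcount=4 -> skip
r=72=1001000 popcount=2 -> skip
r=73=1001001 popcount=3 -> skip
r=74=1001010 popcount=3 -> skip
r=75=1001011 popcount=4 -> skip
r=76=1001100 popcount=3 -> skip
r=77=1001101 popcount=4 -> skip
r=78=1001110 popcount=4 -> skip
r=79=1001111 popcount=5 -> skip
r=80=1010000 popcount=2 -> skip
r=81=1010001 popcount=3 -> skip
r=82=1010010 popcount=3 -> skip
r=83=1010011 popcount=4 -> skip
r=84=1010100 popcount=3 -> skip
r=85=1010101 popcount=4 -> skip
r=86=1010110 popcount=4 -> skip
r=87=1010111 popcount=5 -> skip
r=88=1011000 popcount=3 -> skip
r=89=1011001 popcount=4 -> skip
r=90=1011010 popcount=4 -> skip
r=91=1011011 popcount=5 -> skip
Kept rows: 64

Answer: 64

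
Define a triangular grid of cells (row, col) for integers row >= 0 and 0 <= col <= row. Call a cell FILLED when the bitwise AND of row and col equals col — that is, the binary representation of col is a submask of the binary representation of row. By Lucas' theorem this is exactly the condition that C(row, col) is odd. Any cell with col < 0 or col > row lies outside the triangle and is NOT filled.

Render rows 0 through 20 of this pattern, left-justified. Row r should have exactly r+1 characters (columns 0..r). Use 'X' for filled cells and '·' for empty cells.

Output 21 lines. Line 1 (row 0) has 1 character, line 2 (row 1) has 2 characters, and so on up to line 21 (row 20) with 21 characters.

Answer: X
XX
X·X
XXXX
X···X
XX··XX
X·X·X·X
XXXXXXXX
X·······X
XX······XX
X·X·····X·X
XXXX····XXXX
X···X···X···X
XX··XX··XX··XX
X·X·X·X·X·X·X·X
XXXXXXXXXXXXXXXX
X···············X
XX··············XX
X·X·············X·X
XXXX············XXXX
X···X···········X···X

Derivation:
r0=0: X
r1=1: XX
r2=10: X·X
r3=11: XXXX
r4=100: X···X
r5=101: XX··XX
r6=110: X·X·X·X
r7=111: XXXXXXXX
r8=1000: X·······X
r9=1001: XX······XX
r10=1010: X·X·····X·X
r11=1011: XXXX····XXXX
r12=1100: X···X···X···X
r13=1101: XX··XX··XX··XX
r14=1110: X·X·X·X·X·X·X·X
r15=1111: XXXXXXXXXXXXXXXX
r16=10000: X···············X
r17=10001: XX··············XX
r18=10010: X·X·············X·X
r19=10011: XXXX············XXXX
r20=10100: X···X···········X···X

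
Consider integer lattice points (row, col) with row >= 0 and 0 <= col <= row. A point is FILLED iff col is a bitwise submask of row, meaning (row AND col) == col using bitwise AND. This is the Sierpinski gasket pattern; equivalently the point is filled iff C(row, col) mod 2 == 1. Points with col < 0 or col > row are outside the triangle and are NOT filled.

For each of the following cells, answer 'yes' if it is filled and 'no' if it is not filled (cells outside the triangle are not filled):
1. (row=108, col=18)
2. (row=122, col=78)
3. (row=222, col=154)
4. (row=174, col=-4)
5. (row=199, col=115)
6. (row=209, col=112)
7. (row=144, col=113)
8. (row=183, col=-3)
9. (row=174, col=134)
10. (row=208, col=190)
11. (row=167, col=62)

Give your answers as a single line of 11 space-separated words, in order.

(108,18): row=0b1101100, col=0b10010, row AND col = 0b0 = 0; 0 != 18 -> empty
(122,78): row=0b1111010, col=0b1001110, row AND col = 0b1001010 = 74; 74 != 78 -> empty
(222,154): row=0b11011110, col=0b10011010, row AND col = 0b10011010 = 154; 154 == 154 -> filled
(174,-4): col outside [0, 174] -> not filled
(199,115): row=0b11000111, col=0b1110011, row AND col = 0b1000011 = 67; 67 != 115 -> empty
(209,112): row=0b11010001, col=0b1110000, row AND col = 0b1010000 = 80; 80 != 112 -> empty
(144,113): row=0b10010000, col=0b1110001, row AND col = 0b10000 = 16; 16 != 113 -> empty
(183,-3): col outside [0, 183] -> not filled
(174,134): row=0b10101110, col=0b10000110, row AND col = 0b10000110 = 134; 134 == 134 -> filled
(208,190): row=0b11010000, col=0b10111110, row AND col = 0b10010000 = 144; 144 != 190 -> empty
(167,62): row=0b10100111, col=0b111110, row AND col = 0b100110 = 38; 38 != 62 -> empty

Answer: no no yes no no no no no yes no no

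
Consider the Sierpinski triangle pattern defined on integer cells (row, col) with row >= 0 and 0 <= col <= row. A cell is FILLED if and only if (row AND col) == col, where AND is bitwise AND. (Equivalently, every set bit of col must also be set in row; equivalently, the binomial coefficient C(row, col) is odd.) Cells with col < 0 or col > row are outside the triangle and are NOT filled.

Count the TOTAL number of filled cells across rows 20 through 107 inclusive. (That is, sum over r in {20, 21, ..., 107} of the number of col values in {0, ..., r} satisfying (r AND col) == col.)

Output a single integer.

r20=10100 pc2: +4 =4
r21=10101 pc3: +8 =12
r22=10110 pc3: +8 =20
r23=10111 pc4: +16 =36
r24=11000 pc2: +4 =40
r25=11001 pc3: +8 =48
r26=11010 pc3: +8 =56
r27=11011 pc4: +16 =72
r28=11100 pc3: +8 =80
r29=11101 pc4: +16 =96
r30=11110 pc4: +16 =112
r31=11111 pc5: +32 =144
r32=100000 pc1: +2 =146
r33=100001 pc2: +4 =150
r34=100010 pc2: +4 =154
r35=100011 pc3: +8 =162
r36=100100 pc2: +4 =166
r37=100101 pc3: +8 =174
r38=100110 pc3: +8 =182
r39=100111 pc4: +16 =198
r40=101000 pc2: +4 =202
r41=101001 pc3: +8 =210
r42=101010 pc3: +8 =218
r43=101011 pc4: +16 =234
r44=101100 pc3: +8 =242
r45=101101 pc4: +16 =258
r46=101110 pc4: +16 =274
r47=101111 pc5: +32 =306
r48=110000 pc2: +4 =310
r49=110001 pc3: +8 =318
r50=110010 pc3: +8 =326
r51=110011 pc4: +16 =342
r52=110100 pc3: +8 =350
r53=110101 pc4: +16 =366
r54=110110 pc4: +16 =382
r55=110111 pc5: +32 =414
r56=111000 pc3: +8 =422
r57=111001 pc4: +16 =438
r58=111010 pc4: +16 =454
r59=111011 pc5: +32 =486
r60=111100 pc4: +16 =502
r61=111101 pc5: +32 =534
r62=111110 pc5: +32 =566
r63=111111 pc6: +64 =630
r64=1000000 pc1: +2 =632
r65=1000001 pc2: +4 =636
r66=1000010 pc2: +4 =640
r67=1000011 pc3: +8 =648
r68=1000100 pc2: +4 =652
r69=1000101 pc3: +8 =660
r70=1000110 pc3: +8 =668
r71=1000111 pc4: +16 =684
r72=1001000 pc2: +4 =688
r73=1001001 pc3: +8 =696
r74=1001010 pc3: +8 =704
r75=1001011 pc4: +16 =720
r76=1001100 pc3: +8 =728
r77=1001101 pc4: +16 =744
r78=1001110 pc4: +16 =760
r79=1001111 pc5: +32 =792
r80=1010000 pc2: +4 =796
r81=1010001 pc3: +8 =804
r82=1010010 pc3: +8 =812
r83=1010011 pc4: +16 =828
r84=1010100 pc3: +8 =836
r85=1010101 pc4: +16 =852
r86=1010110 pc4: +16 =868
r87=1010111 pc5: +32 =900
r88=1011000 pc3: +8 =908
r89=1011001 pc4: +16 =924
r90=1011010 pc4: +16 =940
r91=1011011 pc5: +32 =972
r92=1011100 pc4: +16 =988
r93=1011101 pc5: +32 =1020
r94=1011110 pc5: +32 =1052
r95=1011111 pc6: +64 =1116
r96=1100000 pc2: +4 =1120
r97=1100001 pc3: +8 =1128
r98=1100010 pc3: +8 =1136
r99=1100011 pc4: +16 =1152
r100=1100100 pc3: +8 =1160
r101=1100101 pc4: +16 =1176
r102=1100110 pc4: +16 =1192
r103=1100111 pc5: +32 =1224
r104=1101000 pc3: +8 =1232
r105=1101001 pc4: +16 =1248
r106=1101010 pc4: +16 =1264
r107=1101011 pc5: +32 =1296

Answer: 1296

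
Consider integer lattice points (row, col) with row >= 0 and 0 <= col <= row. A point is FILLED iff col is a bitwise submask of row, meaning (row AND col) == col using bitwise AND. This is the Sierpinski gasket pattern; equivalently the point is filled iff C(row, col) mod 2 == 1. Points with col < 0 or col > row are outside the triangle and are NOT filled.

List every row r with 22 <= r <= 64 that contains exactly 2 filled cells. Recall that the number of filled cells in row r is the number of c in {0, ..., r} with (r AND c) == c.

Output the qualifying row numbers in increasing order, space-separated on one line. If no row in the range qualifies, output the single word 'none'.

Answer: 32 64

Derivation:
Row r has 2^popcount(r) filled cells, so we need popcount(r) = log2(2) = 1.
Scan r = 22..64 and keep those with exactly 1 one-bits:
r=22=10110 popcount=3 -> skip
r=23=10111 popcount=4 -> skip
r=24=11000 popcount=2 -> skip
r=25=11001 popcount=3 -> skip
r=26=11010 popcount=3 -> skip
r=27=11011 popcount=4 -> skip
r=28=11100 popcount=3 -> skip
r=29=11101 popcount=4 -> skip
r=30=11110 popcount=4 -> skip
r=31=11111 popcount=5 -> skip
r=32=100000 popcount=1 -> KEEP
r=33=100001 popcount=2 -> skip
r=34=100010 popcount=2 -> skip
r=35=100011 popcount=3 -> skip
r=36=100100 popcount=2 -> skip
r=37=100101 popcount=3 -> skip
r=38=100110 popcount=3 -> skip
r=39=100111 popcount=4 -> skip
r=40=101000 popcount=2 -> skip
r=41=101001 popcount=3 -> skip
r=42=101010 popcount=3 -> skip
r=43=101011 popcount=4 -> skip
r=44=101100 popcount=3 -> skip
r=45=101101 popcount=4 -> skip
r=46=101110 popcount=4 -> skip
r=47=101111 popcount=5 -> skip
r=48=110000 popcount=2 -> skip
r=49=110001 popcount=3 -> skip
r=50=110010 popcount=3 -> skip
r=51=110011 popcount=4 -> skip
r=52=110100 popcount=3 -> skip
r=53=110101 popcount=4 -> skip
r=54=110110 popcount=4 -> skip
r=55=110111 popcount=5 -> skip
r=56=111000 popcount=3 -> skip
r=57=111001 popcount=4 -> skip
r=58=111010 popcount=4 -> skip
r=59=111011 popcount=5 -> skip
r=60=111100 popcount=4 -> skip
r=61=111101 popcount=5 -> skip
r=62=111110 popcount=5 -> skip
r=63=111111 popcount=6 -> skip
r=64=1000000 popcount=1 -> KEEP
Kept rows: 32 64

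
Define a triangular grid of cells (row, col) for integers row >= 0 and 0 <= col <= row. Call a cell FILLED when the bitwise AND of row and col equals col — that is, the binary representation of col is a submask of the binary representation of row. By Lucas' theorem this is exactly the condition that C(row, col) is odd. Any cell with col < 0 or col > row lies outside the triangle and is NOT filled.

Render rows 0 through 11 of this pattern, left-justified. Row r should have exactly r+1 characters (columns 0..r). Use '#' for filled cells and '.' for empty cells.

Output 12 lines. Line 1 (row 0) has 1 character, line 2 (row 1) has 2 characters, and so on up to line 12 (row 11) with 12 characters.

r0=0: #
r1=1: ##
r2=10: #.#
r3=11: ####
r4=100: #...#
r5=101: ##..##
r6=110: #.#.#.#
r7=111: ########
r8=1000: #.......#
r9=1001: ##......##
r10=1010: #.#.....#.#
r11=1011: ####....####

Answer: #
##
#.#
####
#...#
##..##
#.#.#.#
########
#.......#
##......##
#.#.....#.#
####....####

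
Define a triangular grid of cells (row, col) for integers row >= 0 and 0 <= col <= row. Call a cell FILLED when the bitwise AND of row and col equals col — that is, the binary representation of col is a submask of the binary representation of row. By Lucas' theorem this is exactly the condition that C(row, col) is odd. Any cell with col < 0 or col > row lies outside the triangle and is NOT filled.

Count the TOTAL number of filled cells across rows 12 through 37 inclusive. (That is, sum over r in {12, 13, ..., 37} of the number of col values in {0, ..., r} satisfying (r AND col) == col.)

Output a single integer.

Answer: 228

Derivation:
r12=1100 pc2: +4 =4
r13=1101 pc3: +8 =12
r14=1110 pc3: +8 =20
r15=1111 pc4: +16 =36
r16=10000 pc1: +2 =38
r17=10001 pc2: +4 =42
r18=10010 pc2: +4 =46
r19=10011 pc3: +8 =54
r20=10100 pc2: +4 =58
r21=10101 pc3: +8 =66
r22=10110 pc3: +8 =74
r23=10111 pc4: +16 =90
r24=11000 pc2: +4 =94
r25=11001 pc3: +8 =102
r26=11010 pc3: +8 =110
r27=11011 pc4: +16 =126
r28=11100 pc3: +8 =134
r29=11101 pc4: +16 =150
r30=11110 pc4: +16 =166
r31=11111 pc5: +32 =198
r32=100000 pc1: +2 =200
r33=100001 pc2: +4 =204
r34=100010 pc2: +4 =208
r35=100011 pc3: +8 =216
r36=100100 pc2: +4 =220
r37=100101 pc3: +8 =228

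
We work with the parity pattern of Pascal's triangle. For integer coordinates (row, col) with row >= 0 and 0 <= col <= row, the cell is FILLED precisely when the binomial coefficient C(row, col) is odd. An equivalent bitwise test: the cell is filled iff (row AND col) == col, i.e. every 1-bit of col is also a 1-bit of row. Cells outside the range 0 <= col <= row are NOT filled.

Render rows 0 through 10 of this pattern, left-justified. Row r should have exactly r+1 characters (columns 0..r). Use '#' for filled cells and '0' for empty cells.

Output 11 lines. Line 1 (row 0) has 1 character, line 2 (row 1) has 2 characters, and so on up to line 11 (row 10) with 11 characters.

Answer: #
##
#0#
####
#000#
##00##
#0#0#0#
########
#0000000#
##000000##
#0#00000#0#

Derivation:
r0=0: #
r1=1: ##
r2=10: #0#
r3=11: ####
r4=100: #000#
r5=101: ##00##
r6=110: #0#0#0#
r7=111: ########
r8=1000: #0000000#
r9=1001: ##000000##
r10=1010: #0#00000#0#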